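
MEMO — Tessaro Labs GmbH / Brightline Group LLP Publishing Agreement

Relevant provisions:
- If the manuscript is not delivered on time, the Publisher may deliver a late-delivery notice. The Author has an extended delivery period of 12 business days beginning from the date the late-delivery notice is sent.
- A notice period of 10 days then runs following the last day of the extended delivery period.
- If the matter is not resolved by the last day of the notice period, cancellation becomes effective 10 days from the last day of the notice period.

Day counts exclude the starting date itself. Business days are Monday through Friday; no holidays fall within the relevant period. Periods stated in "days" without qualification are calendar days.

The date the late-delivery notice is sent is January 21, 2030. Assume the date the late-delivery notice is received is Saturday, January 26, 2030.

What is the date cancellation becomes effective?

February 26, 2030

The last day of the extended delivery period: 12 business days after Monday, January 21, 2030, skipping weekends — Jan 22, Jan 23, Jan 24, Jan 25, …, Feb 4, Feb 5, Feb 6 — lands on Wednesday, February 6, 2030.
Adding 10 calendar days to February 6, 2030 gives February 16, 2030, which is the last day of the notice period.
Adding 10 calendar days to February 16, 2030 gives February 26, 2030, which is the date cancellation becomes effective.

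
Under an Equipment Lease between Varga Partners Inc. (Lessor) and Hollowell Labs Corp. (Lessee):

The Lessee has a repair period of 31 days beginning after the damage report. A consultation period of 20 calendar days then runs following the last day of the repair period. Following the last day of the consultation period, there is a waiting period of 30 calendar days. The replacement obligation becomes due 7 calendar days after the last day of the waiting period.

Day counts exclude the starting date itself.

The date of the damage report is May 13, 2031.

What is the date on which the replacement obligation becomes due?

The last day of the repair period: May 13, 2031 + 31 days = June 13, 2031.
The last day of the consultation period: 20 calendar days after June 13, 2031 is July 3, 2031.
Adding 30 calendar days to July 3, 2031 gives August 2, 2031, which is the last day of the waiting period.
Adding 7 calendar days to August 2, 2031 gives August 9, 2031, which is the date on which the replacement obligation becomes due.

August 9, 2031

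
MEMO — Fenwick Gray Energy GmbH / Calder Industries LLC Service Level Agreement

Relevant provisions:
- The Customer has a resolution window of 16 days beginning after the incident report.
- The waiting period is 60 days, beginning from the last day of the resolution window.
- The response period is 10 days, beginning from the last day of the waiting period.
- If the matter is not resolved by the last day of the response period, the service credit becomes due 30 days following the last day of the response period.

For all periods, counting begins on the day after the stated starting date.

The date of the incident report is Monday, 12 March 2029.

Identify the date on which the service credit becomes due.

6 July 2029

Adding 16 calendar days to 12 March 2029 gives 28 March 2029, which is the last day of the resolution window.
The last day of the waiting period: 60 calendar days after 28 March 2029 is 27 May 2029.
The last day of the response period: 27 May 2029 + 10 days = 6 June 2029.
The date on which the service credit becomes due: 6 June 2029 + 30 days = 6 July 2029.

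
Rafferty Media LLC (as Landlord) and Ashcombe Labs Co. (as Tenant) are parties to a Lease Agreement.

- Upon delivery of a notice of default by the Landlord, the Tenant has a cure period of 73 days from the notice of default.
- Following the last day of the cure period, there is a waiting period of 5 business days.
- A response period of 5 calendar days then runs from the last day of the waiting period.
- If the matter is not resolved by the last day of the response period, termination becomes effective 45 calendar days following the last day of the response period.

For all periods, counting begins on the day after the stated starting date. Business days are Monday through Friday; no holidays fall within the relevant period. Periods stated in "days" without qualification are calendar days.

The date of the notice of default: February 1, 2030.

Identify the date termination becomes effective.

June 11, 2030

The last day of the cure period: February 1, 2030 + 73 days = April 15, 2030.
The last day of the waiting period: 5 business days after Monday, April 15, 2030, skipping weekends — Apr 16, Apr 17, Apr 18, Apr 19, Apr 22 — lands on Monday, April 22, 2030.
Adding 5 calendar days to April 22, 2030 gives April 27, 2030, which is the last day of the response period.
The date termination becomes effective: 45 calendar days after April 27, 2030 is June 11, 2030.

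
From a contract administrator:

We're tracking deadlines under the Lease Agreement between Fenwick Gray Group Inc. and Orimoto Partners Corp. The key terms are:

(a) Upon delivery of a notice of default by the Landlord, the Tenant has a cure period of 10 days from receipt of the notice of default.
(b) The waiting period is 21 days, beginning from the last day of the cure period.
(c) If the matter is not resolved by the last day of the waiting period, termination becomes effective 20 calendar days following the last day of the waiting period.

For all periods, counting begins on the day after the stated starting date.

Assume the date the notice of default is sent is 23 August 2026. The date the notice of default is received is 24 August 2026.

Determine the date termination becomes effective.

Adding 10 calendar days to 24 August 2026 gives 3 September 2026, which is the last day of the cure period.
The last day of the waiting period: 21 calendar days after 3 September 2026 is 24 September 2026.
The date termination becomes effective: 24 September 2026 + 20 days = 14 October 2026.

14 October 2026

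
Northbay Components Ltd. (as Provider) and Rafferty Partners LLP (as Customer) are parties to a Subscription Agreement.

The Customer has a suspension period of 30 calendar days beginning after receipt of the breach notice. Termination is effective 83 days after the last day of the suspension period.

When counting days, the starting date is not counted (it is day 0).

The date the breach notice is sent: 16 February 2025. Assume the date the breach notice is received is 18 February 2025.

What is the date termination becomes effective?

11 June 2025

The last day of the suspension period: 18 February 2025 + 30 days = 20 March 2025.
The date termination becomes effective: 20 March 2025 + 83 days = 11 June 2025.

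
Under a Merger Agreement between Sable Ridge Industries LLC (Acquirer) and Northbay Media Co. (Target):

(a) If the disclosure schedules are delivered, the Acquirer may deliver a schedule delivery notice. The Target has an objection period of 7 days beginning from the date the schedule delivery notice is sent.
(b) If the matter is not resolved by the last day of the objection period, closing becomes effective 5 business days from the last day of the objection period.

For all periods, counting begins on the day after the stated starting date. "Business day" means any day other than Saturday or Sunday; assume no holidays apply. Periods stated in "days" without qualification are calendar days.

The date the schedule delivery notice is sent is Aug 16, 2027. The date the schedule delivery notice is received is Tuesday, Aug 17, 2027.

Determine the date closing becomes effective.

Aug 30, 2027

The last day of the objection period: Aug 16, 2027 + 7 days = Aug 23, 2027.
The date closing becomes effective: 5 business days after Monday, Aug 23, 2027, skipping weekends — Aug 24, Aug 25, Aug 26, Aug 27, Aug 30 — lands on Monday, Aug 30, 2027.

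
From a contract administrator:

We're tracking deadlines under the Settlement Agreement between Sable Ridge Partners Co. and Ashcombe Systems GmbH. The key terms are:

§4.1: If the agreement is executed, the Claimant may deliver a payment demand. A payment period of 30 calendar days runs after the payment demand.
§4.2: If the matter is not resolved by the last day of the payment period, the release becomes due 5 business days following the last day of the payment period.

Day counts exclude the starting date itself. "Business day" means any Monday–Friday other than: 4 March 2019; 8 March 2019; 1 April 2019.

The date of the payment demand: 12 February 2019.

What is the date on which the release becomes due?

The last day of the payment period: 30 calendar days after 12 February 2019 is 14 March 2019.
From Thursday, 14 March 2019, 5 business days (Mar 15, Mar 18, Mar 19, Mar 20, Mar 21, skipping weekends) brings us to Thursday, 21 March 2019, which is the date on which the release becomes due.

21 March 2019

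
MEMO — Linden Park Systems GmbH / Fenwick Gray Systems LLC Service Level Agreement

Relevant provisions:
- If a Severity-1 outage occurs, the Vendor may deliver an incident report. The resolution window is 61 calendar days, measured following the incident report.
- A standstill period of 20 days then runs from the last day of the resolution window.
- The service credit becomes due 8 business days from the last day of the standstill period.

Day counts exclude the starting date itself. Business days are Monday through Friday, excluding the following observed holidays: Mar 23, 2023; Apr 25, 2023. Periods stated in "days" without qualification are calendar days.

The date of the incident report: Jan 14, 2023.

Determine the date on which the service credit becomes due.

Apr 17, 2023

The last day of the resolution window: 61 calendar days after Jan 14, 2023 is Mar 16, 2023.
Adding 20 calendar days to Mar 16, 2023 gives Apr 5, 2023, which is the last day of the standstill period.
From Wednesday, Apr 5, 2023, 8 business days (Apr 6, Apr 7, Apr 10, Apr 11, Apr 12, Apr 13, Apr 14, Apr 17, skipping weekends) brings us to Monday, Apr 17, 2023, which is the date on which the service credit becomes due.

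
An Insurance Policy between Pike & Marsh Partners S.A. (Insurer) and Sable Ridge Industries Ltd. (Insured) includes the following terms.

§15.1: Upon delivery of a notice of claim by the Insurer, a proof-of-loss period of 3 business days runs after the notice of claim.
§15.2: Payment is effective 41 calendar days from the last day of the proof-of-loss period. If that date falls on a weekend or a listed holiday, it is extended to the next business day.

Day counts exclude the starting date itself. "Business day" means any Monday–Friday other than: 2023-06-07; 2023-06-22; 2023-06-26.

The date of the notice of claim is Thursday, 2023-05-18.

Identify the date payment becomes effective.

2023-07-03

From Thursday, 2023-05-18, 3 business days (May 19, May 22, May 23, skipping weekends) brings us to Tuesday, 2023-05-23, which is the last day of the proof-of-loss period.
The date payment becomes effective: 41 calendar days after 2023-05-23 is 2023-07-03. 2023-07-03 is a Monday and is not a listed holiday, so no roll-forward applies.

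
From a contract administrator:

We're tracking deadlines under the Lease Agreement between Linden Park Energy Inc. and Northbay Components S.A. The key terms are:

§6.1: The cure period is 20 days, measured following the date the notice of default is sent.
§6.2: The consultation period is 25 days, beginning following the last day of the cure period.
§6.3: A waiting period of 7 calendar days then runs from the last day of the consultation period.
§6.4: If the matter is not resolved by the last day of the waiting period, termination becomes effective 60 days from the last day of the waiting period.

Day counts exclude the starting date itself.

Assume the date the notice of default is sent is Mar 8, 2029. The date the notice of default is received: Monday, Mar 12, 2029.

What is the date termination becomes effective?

The last day of the cure period: 20 calendar days after Mar 8, 2029 is Mar 28, 2029.
The last day of the consultation period: 25 calendar days after Mar 28, 2029 is Apr 22, 2029.
The last day of the waiting period: Apr 22, 2029 + 7 days = Apr 29, 2029.
Adding 60 calendar days to Apr 29, 2029 gives Jun 28, 2029, which is the date termination becomes effective.

Jun 28, 2029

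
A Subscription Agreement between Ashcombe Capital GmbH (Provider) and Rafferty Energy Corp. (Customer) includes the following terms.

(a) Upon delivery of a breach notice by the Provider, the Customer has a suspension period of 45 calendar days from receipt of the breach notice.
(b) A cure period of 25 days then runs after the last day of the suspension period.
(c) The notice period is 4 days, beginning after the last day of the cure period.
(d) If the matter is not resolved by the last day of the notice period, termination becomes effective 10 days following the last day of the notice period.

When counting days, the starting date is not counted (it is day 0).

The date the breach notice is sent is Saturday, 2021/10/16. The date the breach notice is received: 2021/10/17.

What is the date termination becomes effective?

2022/01/09

The last day of the suspension period: 45 calendar days after 2021/10/17 is 2021/12/01.
The last day of the cure period: 2021/12/01 + 25 days = 2021/12/26.
The last day of the notice period: 2021/12/26 + 4 days = 2021/12/30.
Adding 10 calendar days to 2021/12/30 gives 2022/01/09, which is the date termination becomes effective.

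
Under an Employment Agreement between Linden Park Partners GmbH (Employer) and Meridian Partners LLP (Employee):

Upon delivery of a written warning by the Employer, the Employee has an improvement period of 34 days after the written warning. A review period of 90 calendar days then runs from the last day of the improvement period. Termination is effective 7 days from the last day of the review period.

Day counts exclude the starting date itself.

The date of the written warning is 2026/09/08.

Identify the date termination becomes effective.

The last day of the improvement period: 34 calendar days after 2026/09/08 is 2026/10/12.
The last day of the review period: 2026/10/12 + 90 days = 2027/01/10.
The date termination becomes effective: 2027/01/10 + 7 days = 2027/01/17.

2027/01/17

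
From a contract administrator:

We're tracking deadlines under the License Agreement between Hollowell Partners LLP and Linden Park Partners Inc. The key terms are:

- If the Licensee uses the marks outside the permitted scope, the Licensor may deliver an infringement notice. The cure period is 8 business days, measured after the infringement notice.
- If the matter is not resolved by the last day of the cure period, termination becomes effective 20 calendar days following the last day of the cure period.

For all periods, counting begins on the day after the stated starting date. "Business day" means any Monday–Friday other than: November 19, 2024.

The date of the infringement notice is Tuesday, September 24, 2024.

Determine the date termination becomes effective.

October 24, 2024

The last day of the cure period: counting 8 business days from Tuesday, September 24, 2024 (Sep 25, Sep 26, Sep 27, Sep 30, Oct 1, Oct 2, Oct 3, Oct 4, skipping weekends) reaches Friday, October 4, 2024.
Adding 20 calendar days to October 4, 2024 gives October 24, 2024, which is the date termination becomes effective.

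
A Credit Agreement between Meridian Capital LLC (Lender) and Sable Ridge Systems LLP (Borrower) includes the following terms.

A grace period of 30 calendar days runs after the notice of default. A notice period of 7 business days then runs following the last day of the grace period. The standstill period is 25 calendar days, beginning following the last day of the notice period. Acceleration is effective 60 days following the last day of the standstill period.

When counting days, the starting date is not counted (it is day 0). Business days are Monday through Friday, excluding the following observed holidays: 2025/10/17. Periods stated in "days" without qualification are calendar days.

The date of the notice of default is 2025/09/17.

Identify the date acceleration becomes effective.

Adding 30 calendar days to 2025/09/17 gives 2025/10/17, which is the last day of the grace period.
From Friday, 2025/10/17, 7 business days (Oct 20, Oct 21, Oct 22, Oct 23, Oct 24, Oct 27, Oct 28, skipping weekends) brings us to Tuesday, 2025/10/28, which is the last day of the notice period.
The last day of the standstill period: 25 calendar days after 2025/10/28 is 2025/11/22.
Adding 60 calendar days to 2025/11/22 gives 2026/01/21, which is the date acceleration becomes effective.

2026/01/21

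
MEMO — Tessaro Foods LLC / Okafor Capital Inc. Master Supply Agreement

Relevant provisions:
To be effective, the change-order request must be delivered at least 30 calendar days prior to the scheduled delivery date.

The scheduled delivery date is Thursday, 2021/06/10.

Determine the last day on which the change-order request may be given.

2021/05/11

2021/06/10 minus 30 days is 2021/05/11.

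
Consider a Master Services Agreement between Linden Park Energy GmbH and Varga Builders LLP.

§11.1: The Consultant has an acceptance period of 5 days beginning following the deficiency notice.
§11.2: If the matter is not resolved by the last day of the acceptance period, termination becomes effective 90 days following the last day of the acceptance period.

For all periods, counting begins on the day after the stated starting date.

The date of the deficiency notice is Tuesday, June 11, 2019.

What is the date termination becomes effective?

The last day of the acceptance period: June 11, 2019 + 5 days = June 16, 2019.
The date termination becomes effective: 90 calendar days after June 16, 2019 is September 14, 2019.

September 14, 2019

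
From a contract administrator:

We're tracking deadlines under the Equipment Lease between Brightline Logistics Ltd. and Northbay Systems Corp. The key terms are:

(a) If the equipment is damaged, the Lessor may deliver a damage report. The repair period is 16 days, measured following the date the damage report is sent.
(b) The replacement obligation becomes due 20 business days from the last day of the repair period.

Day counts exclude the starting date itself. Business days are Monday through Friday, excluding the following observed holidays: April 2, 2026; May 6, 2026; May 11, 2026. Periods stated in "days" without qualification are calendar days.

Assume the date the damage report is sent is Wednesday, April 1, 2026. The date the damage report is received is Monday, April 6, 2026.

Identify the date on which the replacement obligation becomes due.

May 19, 2026

The last day of the repair period: 16 calendar days after April 1, 2026 is April 17, 2026.
The date on which the replacement obligation becomes due: counting 20 business days from Friday, April 17, 2026 (Apr 20, Apr 21, Apr 22, Apr 23, …, May 15, May 18, May 19, skipping weekends and the listed holidays on May 6, May 11) reaches Tuesday, May 19, 2026.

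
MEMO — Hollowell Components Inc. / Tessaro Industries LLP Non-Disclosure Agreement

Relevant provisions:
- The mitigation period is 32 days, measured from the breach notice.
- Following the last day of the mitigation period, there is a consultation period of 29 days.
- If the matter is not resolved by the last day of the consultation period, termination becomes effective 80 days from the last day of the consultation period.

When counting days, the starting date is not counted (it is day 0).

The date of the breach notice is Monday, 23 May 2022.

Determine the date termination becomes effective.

The last day of the mitigation period: 23 May 2022 + 32 days = 24 June 2022.
Adding 29 calendar days to 24 June 2022 gives 23 July 2022, which is the last day of the consultation period.
Adding 80 calendar days to 23 July 2022 gives 11 October 2022, which is the date termination becomes effective.

11 October 2022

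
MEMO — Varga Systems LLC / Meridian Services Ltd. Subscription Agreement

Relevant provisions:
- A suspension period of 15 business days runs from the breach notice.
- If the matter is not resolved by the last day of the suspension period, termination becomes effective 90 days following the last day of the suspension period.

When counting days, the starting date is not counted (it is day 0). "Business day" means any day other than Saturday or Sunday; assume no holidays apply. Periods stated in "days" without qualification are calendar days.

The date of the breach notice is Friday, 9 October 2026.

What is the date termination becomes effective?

The last day of the suspension period: 15 business days after Friday, 9 October 2026, skipping weekends — Oct 12, Oct 13, Oct 14, Oct 15, …, Oct 28, Oct 29, Oct 30 — lands on Friday, 30 October 2026.
Adding 90 calendar days to 30 October 2026 gives 28 January 2027, which is the date termination becomes effective.

28 January 2027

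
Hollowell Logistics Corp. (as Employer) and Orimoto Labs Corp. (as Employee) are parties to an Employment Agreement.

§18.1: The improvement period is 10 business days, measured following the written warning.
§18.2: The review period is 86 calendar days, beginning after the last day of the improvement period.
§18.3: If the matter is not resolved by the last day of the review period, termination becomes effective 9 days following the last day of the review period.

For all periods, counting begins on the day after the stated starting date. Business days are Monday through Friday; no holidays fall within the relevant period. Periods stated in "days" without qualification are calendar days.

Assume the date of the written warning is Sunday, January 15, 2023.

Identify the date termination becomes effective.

May 2, 2023

From Sunday, January 15, 2023, 10 business days (Jan 16, Jan 17, Jan 18, Jan 19, Jan 20, Jan 23, Jan 24, Jan 25, Jan 26, Jan 27, skipping weekends) brings us to Friday, January 27, 2023, which is the last day of the improvement period.
The last day of the review period: 86 calendar days after January 27, 2023 is April 23, 2023.
Adding 9 calendar days to April 23, 2023 gives May 2, 2023, which is the date termination becomes effective.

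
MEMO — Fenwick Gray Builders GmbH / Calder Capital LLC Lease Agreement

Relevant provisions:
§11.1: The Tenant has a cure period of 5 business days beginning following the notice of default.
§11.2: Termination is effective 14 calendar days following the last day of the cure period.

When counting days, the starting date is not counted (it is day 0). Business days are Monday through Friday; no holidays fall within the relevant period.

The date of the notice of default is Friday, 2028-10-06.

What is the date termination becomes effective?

2028-10-27

The last day of the cure period: counting 5 business days from Friday, 2028-10-06 (Oct 9, Oct 10, Oct 11, Oct 12, Oct 13, skipping weekends) reaches Friday, 2028-10-13.
The date termination becomes effective: 14 calendar days after 2028-10-13 is 2028-10-27.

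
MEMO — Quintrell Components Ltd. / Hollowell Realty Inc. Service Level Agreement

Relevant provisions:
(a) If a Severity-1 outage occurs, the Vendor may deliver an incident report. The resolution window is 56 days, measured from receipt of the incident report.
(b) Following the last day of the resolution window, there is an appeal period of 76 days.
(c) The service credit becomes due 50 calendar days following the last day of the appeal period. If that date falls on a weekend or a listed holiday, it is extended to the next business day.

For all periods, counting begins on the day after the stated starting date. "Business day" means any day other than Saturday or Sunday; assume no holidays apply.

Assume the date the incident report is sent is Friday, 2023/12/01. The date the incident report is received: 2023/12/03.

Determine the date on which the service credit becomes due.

2024/06/03

The last day of the resolution window: 2023/12/03 + 56 days = 2024/01/28.
The last day of the appeal period: 2024/01/28 + 76 days = 2024/04/13.
The date on which the service credit becomes due: 50 calendar days after 2024/04/13 is 2024/06/02. That falls on a Sunday, so it rolls to the next business day, Monday, 2024/06/03.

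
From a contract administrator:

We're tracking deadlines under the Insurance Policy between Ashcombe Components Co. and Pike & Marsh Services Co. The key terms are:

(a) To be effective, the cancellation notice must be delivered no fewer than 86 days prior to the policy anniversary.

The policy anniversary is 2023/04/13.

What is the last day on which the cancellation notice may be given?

2023/04/13 minus 86 days is 2023/01/17.

2023/01/17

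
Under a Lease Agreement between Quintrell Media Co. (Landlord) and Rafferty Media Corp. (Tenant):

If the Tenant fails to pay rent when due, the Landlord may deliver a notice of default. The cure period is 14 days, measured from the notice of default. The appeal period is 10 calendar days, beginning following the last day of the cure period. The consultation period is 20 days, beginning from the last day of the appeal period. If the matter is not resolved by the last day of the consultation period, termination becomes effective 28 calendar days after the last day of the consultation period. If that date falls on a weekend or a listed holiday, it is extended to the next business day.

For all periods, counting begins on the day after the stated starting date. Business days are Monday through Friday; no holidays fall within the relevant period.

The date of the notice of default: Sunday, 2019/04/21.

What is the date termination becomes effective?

Adding 14 calendar days to 2019/04/21 gives 2019/05/05, which is the last day of the cure period.
The last day of the appeal period: 10 calendar days after 2019/05/05 is 2019/05/15.
Adding 20 calendar days to 2019/05/15 gives 2019/06/04, which is the last day of the consultation period.
The date termination becomes effective: 2019/06/04 + 28 days = 2019/07/02. 2019/07/02 is a Tuesday, so no roll-forward applies.

2019/07/02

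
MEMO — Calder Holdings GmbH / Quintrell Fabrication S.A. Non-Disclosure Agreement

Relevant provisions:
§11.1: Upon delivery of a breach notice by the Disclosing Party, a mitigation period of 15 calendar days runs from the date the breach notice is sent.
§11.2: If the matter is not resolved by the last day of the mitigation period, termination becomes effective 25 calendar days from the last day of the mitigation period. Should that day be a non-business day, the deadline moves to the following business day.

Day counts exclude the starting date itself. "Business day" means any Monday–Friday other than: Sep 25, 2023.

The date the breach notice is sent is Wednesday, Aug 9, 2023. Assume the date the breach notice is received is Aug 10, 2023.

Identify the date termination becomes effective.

The last day of the mitigation period: 15 calendar days after Aug 9, 2023 is Aug 24, 2023.
The date termination becomes effective: 25 calendar days after Aug 24, 2023 is Sep 18, 2023. Sep 18, 2023 is a Monday and is not a listed holiday, so no roll-forward applies.

Sep 18, 2023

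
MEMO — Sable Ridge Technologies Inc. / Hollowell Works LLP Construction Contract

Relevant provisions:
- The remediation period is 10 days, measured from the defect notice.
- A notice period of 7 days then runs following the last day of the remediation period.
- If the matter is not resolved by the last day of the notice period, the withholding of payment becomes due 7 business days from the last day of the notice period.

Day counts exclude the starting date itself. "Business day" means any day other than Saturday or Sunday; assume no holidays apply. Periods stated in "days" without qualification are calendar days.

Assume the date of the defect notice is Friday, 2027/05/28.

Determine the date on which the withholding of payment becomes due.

2027/06/23

The last day of the remediation period: 2027/05/28 + 10 days = 2027/06/07.
Adding 7 calendar days to 2027/06/07 gives 2027/06/14, which is the last day of the notice period.
The date on which the withholding of payment becomes due: 7 business days after Monday, 2027/06/14, skipping weekends — Jun 15, Jun 16, Jun 17, Jun 18, Jun 21, Jun 22, Jun 23 — lands on Wednesday, 2027/06/23.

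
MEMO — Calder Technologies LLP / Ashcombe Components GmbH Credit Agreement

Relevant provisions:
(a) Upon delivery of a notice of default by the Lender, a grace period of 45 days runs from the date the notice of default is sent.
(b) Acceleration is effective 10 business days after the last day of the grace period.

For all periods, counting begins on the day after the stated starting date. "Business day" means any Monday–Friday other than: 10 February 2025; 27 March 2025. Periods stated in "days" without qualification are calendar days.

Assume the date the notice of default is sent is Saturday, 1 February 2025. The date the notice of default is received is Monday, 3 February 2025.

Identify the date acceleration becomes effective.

2 April 2025

The last day of the grace period: 1 February 2025 + 45 days = 18 March 2025.
From Tuesday, 18 March 2025, 10 business days (Mar 19, Mar 20, Mar 21, Mar 24, Mar 25, Mar 26, Mar 28, Mar 31, Apr 1, Apr 2, skipping weekends and the listed holiday on Mar 27) brings us to Wednesday, 2 April 2025, which is the date acceleration becomes effective.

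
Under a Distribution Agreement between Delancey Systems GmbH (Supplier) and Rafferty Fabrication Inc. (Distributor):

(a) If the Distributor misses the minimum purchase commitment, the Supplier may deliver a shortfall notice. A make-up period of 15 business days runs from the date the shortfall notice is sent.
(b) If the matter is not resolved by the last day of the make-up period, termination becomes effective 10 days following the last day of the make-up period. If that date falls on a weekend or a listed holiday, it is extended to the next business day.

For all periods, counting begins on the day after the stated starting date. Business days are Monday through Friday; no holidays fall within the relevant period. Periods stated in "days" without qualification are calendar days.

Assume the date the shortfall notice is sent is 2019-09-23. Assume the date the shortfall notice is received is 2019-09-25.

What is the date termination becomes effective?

From Monday, 2019-09-23, 15 business days (Sep 24, Sep 25, Sep 26, Sep 27, …, Oct 10, Oct 11, Oct 14, skipping weekends) brings us to Monday, 2019-10-14, which is the last day of the make-up period.
Adding 10 calendar days to 2019-10-14 gives 2019-10-24, which is the date termination becomes effective. 2019-10-24 is a Thursday, so no roll-forward applies.

2019-10-24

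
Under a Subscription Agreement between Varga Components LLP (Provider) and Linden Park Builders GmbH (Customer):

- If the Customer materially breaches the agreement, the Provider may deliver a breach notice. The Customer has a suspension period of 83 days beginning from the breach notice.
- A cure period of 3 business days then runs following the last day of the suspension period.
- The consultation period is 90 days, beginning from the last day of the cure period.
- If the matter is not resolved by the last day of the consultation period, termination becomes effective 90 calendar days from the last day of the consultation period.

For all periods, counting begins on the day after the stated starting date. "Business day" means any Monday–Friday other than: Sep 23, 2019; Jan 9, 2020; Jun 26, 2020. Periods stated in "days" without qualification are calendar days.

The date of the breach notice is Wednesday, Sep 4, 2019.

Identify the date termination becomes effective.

Adding 83 calendar days to Sep 4, 2019 gives Nov 26, 2019, which is the last day of the suspension period.
The last day of the cure period: 3 business days after Tuesday, Nov 26, 2019, skipping weekends — Nov 27, Nov 28, Nov 29 — lands on Friday, Nov 29, 2019.
The last day of the consultation period: 90 calendar days after Nov 29, 2019 is Feb 27, 2020.
The date termination becomes effective: 90 calendar days after Feb 27, 2020 is May 27, 2020.

May 27, 2020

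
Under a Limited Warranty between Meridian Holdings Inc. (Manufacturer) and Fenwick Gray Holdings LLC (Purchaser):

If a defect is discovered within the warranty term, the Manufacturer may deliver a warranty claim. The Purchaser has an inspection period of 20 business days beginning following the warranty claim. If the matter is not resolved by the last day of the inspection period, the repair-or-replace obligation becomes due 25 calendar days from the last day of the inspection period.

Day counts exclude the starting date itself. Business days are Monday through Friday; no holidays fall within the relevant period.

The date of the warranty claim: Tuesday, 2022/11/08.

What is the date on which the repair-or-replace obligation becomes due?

From Tuesday, 2022/11/08, 20 business days (Nov 9, Nov 10, Nov 11, Nov 14, …, Dec 2, Dec 5, Dec 6, skipping weekends) brings us to Tuesday, 2022/12/06, which is the last day of the inspection period.
Adding 25 calendar days to 2022/12/06 gives 2022/12/31, which is the date on which the repair-or-replace obligation becomes due.

2022/12/31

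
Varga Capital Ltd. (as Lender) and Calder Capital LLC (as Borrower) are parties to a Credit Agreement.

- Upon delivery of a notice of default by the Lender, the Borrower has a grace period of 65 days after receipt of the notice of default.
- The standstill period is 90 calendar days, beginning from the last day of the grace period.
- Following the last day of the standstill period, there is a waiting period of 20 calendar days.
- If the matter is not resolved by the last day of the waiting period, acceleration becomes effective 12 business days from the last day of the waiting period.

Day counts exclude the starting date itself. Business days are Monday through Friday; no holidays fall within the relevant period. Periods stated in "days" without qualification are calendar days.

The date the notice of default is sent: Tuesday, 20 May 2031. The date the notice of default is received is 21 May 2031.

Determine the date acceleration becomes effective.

Adding 65 calendar days to 21 May 2031 gives 25 July 2031, which is the last day of the grace period.
The last day of the standstill period: 90 calendar days after 25 July 2031 is 23 October 2031.
The last day of the waiting period: 23 October 2031 + 20 days = 12 November 2031.
The date acceleration becomes effective: counting 12 business days from Wednesday, 12 November 2031 (Nov 13, Nov 14, Nov 17, Nov 18, …, Nov 26, Nov 27, Nov 28, skipping weekends) reaches Friday, 28 November 2031.

28 November 2031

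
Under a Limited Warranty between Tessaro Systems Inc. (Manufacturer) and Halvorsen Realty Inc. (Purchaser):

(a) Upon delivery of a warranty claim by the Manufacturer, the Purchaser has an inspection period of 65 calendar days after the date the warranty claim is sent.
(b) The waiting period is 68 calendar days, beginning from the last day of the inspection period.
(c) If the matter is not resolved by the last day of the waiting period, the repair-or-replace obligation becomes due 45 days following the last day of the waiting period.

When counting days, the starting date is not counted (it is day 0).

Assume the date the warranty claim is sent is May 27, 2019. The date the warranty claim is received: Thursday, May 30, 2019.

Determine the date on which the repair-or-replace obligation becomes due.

The last day of the inspection period: 65 calendar days after May 27, 2019 is July 31, 2019.
The last day of the waiting period: 68 calendar days after July 31, 2019 is October 7, 2019.
Adding 45 calendar days to October 7, 2019 gives November 21, 2019, which is the date on which the repair-or-replace obligation becomes due.

November 21, 2019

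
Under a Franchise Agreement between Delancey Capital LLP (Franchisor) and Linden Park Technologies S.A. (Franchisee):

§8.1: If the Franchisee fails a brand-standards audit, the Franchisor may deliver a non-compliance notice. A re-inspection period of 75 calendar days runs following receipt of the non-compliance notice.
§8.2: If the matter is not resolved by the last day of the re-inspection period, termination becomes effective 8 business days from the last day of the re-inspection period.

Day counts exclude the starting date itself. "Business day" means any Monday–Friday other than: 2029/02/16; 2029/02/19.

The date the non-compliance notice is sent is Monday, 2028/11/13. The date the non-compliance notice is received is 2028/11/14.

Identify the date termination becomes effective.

The last day of the re-inspection period: 2028/11/14 + 75 days = 2029/01/28.
The date termination becomes effective: counting 8 business days from Sunday, 2029/01/28 (Jan 29, Jan 30, Jan 31, Feb 1, Feb 2, Feb 5, Feb 6, Feb 7, skipping weekends) reaches Wednesday, 2029/02/07.

2029/02/07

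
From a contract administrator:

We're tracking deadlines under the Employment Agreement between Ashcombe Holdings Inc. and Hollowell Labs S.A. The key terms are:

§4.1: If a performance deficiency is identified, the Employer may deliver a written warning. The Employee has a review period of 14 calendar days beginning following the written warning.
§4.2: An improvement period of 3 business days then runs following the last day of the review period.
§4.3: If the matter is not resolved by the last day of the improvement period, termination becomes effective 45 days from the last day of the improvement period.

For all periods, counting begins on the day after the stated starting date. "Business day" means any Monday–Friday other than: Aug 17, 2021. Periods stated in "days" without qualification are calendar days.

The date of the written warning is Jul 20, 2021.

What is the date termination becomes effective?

The last day of the review period: Jul 20, 2021 + 14 days = Aug 3, 2021.
From Tuesday, Aug 3, 2021, 3 business days (Aug 4, Aug 5, Aug 6, skipping weekends) brings us to Friday, Aug 6, 2021, which is the last day of the improvement period.
The date termination becomes effective: Aug 6, 2021 + 45 days = Sep 20, 2021.

Sep 20, 2021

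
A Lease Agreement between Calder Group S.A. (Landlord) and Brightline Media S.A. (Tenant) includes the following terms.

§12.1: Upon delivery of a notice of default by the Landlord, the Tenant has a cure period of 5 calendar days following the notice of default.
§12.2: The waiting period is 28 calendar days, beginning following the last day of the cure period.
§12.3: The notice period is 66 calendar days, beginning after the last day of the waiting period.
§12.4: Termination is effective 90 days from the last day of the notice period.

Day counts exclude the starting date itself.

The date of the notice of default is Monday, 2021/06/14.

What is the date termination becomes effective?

The last day of the cure period: 5 calendar days after 2021/06/14 is 2021/06/19.
Adding 28 calendar days to 2021/06/19 gives 2021/07/17, which is the last day of the waiting period.
The last day of the notice period: 66 calendar days after 2021/07/17 is 2021/09/21.
The date termination becomes effective: 2021/09/21 + 90 days = 2021/12/20.

2021/12/20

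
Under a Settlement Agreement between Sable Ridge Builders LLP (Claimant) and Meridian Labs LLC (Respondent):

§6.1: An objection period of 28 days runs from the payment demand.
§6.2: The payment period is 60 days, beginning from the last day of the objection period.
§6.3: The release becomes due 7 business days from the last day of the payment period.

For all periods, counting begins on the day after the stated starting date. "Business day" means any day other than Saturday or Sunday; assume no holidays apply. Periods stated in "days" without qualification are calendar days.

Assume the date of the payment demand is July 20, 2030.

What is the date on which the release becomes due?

The last day of the objection period: July 20, 2030 + 28 days = August 17, 2030.
Adding 60 calendar days to August 17, 2030 gives October 16, 2030, which is the last day of the payment period.
The date on which the release becomes due: 7 business days after Wednesday, October 16, 2030, skipping weekends — Oct 17, Oct 18, Oct 21, Oct 22, Oct 23, Oct 24, Oct 25 — lands on Friday, October 25, 2030.

October 25, 2030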